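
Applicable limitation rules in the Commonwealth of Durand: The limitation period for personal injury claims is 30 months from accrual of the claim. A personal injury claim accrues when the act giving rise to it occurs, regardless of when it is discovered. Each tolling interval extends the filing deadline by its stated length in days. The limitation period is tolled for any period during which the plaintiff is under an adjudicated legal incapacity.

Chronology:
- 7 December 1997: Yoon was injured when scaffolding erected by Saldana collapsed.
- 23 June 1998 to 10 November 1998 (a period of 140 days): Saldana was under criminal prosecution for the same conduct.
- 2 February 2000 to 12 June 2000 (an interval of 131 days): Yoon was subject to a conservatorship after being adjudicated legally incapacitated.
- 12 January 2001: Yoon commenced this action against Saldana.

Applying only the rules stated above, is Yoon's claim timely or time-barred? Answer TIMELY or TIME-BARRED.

TIME-BARRED

The claim accrued on 7 December 1997, the date of the act.
30 months from 7 December 1997 is 7 June 2000.
The period was tolled for 131 days by the plaintiff's legal incapacity (2 February 2000 to 12 June 2000), pushing the deadline to 16 October 2000.
No stated provision tolls the period for a criminal prosecution, so the interval from 23 June 1998 to 10 November 1998 has no effect on the deadline.
The 12 January 2001 filing falls after the 16 October 2000 deadline; the claim is time-barred.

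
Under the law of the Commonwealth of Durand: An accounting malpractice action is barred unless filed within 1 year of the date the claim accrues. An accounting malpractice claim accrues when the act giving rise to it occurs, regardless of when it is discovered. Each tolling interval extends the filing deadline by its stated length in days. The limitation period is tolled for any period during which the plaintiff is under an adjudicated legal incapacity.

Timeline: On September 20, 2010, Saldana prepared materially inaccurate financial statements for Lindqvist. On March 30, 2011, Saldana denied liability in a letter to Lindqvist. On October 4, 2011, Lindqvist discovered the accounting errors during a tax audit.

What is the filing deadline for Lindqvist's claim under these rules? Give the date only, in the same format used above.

The claim accrued on September 20, 2010, when the wrongful act occurred; under the stated occurrence rule the October 4, 2011 discovery does not delay accrual.
The untolled deadline — 1 year after September 20, 2010 — is September 20, 2011.
The other events in the timeline have no effect on the limitation period under the stated rules.

September 20, 2011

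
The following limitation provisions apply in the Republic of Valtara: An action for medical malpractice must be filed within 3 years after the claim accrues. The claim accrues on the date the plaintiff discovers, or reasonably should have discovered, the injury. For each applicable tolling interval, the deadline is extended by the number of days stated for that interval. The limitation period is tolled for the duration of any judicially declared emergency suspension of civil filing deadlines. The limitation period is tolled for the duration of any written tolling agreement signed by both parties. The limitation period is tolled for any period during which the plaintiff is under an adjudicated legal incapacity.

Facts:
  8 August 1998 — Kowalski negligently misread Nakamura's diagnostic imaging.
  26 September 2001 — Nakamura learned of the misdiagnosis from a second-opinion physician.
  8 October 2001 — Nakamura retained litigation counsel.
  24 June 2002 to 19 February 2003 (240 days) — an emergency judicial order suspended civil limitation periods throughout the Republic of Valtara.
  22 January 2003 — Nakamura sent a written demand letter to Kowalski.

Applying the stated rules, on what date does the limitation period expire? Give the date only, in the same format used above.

Under the discovery rule, the claim accrued on 26 September 2001, when Nakamura discovered the injury — not on the 8 August 1998 date of the underlying act.
The untolled deadline — 3 years after 26 September 2001 — is 26 September 2004.
The emergency suspension of filing deadlines from 24 June 2002 to 19 February 2003 tolled the period for 240 days, extending the deadline to 24 May 2005.
None of the other events listed affects the running of the period under the stated rules.

24 May 2005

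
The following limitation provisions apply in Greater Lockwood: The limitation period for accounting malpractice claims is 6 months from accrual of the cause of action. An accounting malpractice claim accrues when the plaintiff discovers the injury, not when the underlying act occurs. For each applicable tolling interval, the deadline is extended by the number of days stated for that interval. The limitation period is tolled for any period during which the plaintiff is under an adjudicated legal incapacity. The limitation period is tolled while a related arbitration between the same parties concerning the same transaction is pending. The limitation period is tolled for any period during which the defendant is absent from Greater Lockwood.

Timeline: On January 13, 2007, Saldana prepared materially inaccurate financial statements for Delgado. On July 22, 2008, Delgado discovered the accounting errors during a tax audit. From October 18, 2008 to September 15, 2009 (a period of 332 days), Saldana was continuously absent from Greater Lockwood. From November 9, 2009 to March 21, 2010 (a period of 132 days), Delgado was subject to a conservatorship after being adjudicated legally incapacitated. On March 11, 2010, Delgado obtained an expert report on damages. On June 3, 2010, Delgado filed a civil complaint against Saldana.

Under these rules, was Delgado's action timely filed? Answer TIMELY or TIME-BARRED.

Accrual is tied to discovery, so the period began on July 22, 2008 rather than on January 13, 2007 when the act occurred.
Adding the 6 months base period to July 22, 2008 gives a deadline of January 22, 2009, before any tolling.
The period was tolled for 332 days by the defendant's absence from the jurisdiction (October 18, 2008 to September 15, 2009), pushing the deadline to December 20, 2009.
The period was tolled for 132 days by the plaintiff's legal incapacity (November 9, 2009 to March 21, 2010), pushing the deadline to May 1, 2010.
None of the other events listed affects the running of the period under the stated rules.
The June 3, 2010 filing falls after the May 1, 2010 deadline; the claim is time-barred.

TIME-BARRED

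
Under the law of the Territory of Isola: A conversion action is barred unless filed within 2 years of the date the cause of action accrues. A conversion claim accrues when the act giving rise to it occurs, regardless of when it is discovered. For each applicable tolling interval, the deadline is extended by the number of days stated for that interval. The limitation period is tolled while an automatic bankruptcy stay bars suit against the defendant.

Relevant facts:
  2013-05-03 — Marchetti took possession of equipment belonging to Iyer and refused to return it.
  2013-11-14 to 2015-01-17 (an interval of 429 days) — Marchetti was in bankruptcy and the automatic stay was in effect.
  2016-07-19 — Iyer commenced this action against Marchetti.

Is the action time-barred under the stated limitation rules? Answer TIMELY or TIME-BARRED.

The limitation period began to run on 2013-05-03.
Adding the 2 years base period to 2013-05-03 gives a deadline of 2015-05-03, before any tolling.
The period was tolled for 429 days by the automatic bankruptcy stay (2013-11-14 to 2015-01-17), pushing the deadline to 2016-07-05.
The 2016-07-19 filing falls after the 2016-07-05 deadline; the claim is time-barred.

TIME-BARRED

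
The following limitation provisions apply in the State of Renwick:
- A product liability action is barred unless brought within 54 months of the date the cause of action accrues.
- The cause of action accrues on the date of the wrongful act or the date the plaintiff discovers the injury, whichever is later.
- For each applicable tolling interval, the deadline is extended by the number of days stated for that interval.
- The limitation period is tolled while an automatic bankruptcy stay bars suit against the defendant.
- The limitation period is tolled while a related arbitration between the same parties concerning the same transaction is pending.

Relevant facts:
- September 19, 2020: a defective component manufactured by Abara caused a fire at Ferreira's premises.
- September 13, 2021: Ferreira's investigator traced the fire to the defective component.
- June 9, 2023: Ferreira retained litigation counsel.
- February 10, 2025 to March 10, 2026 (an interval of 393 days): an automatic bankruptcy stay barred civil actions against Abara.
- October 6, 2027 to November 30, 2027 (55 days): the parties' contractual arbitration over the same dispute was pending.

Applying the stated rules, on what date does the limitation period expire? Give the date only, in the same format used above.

Because discovery on September 13, 2021 post-dates the September 19, 2020 act, accrual under the later-of rule falls on September 13, 2021.
54 months from September 13, 2021 is March 13, 2026.
The automatic bankruptcy stay from February 10, 2025 to March 10, 2026 tolled the period for 393 days, extending the deadline to April 10, 2027.
The pending related arbitration from October 6, 2027 to November 30, 2027 began after the period had already run on April 10, 2027, so it has no tolling effect.
The other events in the timeline have no effect on the limitation period under the stated rules.

April 10, 2027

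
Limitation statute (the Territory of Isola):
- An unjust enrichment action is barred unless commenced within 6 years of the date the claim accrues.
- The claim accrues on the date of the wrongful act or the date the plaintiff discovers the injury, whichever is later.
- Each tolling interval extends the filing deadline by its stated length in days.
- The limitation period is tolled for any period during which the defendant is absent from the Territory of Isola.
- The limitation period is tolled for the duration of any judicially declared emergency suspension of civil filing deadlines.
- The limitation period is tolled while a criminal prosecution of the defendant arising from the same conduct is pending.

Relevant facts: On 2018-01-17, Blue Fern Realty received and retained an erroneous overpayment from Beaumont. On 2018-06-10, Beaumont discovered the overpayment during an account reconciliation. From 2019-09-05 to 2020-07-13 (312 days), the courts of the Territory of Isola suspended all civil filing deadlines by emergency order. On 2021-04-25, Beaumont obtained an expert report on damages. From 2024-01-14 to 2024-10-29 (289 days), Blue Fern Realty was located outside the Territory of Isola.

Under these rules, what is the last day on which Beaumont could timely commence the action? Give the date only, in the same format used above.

Taking the later of the act (2018-01-17) and discovery (2018-06-10), the claim accrued on 2018-06-10.
The untolled deadline — 6 years after 2018-06-10 — is 2024-06-10.
Because the emergency suspension of filing deadlines ran from 2019-09-05 to 2020-07-13, the deadline is extended by 312 days to 2025-04-18.
The period was tolled for 289 days by the defendant's absence from the jurisdiction (2024-01-14 to 2024-10-29), pushing the deadline to 2026-02-01.
Nothing else in the chronology tolls or restarts the period.

2026-02-01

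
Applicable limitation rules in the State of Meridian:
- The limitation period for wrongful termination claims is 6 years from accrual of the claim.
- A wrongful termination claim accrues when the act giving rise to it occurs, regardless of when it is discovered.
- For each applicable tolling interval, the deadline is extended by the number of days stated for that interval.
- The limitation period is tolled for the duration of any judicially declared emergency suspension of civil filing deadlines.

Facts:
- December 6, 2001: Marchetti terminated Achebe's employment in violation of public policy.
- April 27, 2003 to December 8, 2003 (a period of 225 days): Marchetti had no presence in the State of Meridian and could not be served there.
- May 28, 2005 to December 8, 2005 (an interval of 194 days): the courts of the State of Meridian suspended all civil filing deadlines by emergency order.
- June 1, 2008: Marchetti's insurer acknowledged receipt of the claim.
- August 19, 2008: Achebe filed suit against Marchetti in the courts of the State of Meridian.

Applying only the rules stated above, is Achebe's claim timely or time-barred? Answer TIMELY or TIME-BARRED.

TIME-BARRED

The claim accrued on December 6, 2001, when the wrongful act occurred.
6 years from December 6, 2001 is December 6, 2007.
The emergency suspension of filing deadlines from May 28, 2005 to December 8, 2005 tolled the period for 194 days, extending the deadline to June 17, 2008.
No stated provision tolls the period for the defendant's absence, so the interval from April 27, 2003 to December 8, 2003 has no effect on the deadline.
The other events in the timeline have no effect on the limitation period under the stated rules.
The August 19, 2008 filing falls after the June 17, 2008 deadline; the claim is time-barred.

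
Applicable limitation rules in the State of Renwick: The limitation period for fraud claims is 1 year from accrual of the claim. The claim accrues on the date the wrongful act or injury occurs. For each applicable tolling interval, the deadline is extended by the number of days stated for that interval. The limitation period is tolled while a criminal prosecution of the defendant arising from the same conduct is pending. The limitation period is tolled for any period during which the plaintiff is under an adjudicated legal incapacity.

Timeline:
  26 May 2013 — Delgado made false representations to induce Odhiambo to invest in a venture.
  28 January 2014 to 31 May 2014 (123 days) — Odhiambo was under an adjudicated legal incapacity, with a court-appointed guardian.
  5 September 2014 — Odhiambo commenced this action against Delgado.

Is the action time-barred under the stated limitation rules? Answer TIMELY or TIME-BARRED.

TIMELY

The claim accrued on 26 May 2013, when the wrongful act occurred.
1 year from 26 May 2013 is 26 May 2014.
The period was tolled for 123 days by the plaintiff's legal incapacity (28 January 2014 to 31 May 2014), pushing the deadline to 26 September 2014.
Odhiambo filed on 5 September 2014, before the 26 September 2014 deadline, so the action is timely.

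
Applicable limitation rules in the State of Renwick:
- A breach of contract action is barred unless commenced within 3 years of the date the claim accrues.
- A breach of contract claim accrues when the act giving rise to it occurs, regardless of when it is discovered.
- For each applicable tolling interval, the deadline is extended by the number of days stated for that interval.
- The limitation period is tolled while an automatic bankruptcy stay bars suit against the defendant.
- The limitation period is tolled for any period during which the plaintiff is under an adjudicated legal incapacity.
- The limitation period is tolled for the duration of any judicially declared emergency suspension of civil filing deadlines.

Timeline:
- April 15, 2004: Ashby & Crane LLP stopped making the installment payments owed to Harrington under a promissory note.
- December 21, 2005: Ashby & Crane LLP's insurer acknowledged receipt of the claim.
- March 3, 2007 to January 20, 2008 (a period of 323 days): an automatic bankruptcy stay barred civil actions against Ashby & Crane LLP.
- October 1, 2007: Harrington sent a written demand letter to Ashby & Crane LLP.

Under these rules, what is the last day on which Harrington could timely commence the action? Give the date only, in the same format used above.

March 3, 2008

The limitation period began to run on April 15, 2004.
The untolled deadline — 3 years after April 15, 2004 — is April 15, 2007.
The period was tolled for 323 days by the automatic bankruptcy stay (March 3, 2007 to January 20, 2008), pushing the deadline to March 3, 2008.
None of the other events listed affects the running of the period under the stated rules.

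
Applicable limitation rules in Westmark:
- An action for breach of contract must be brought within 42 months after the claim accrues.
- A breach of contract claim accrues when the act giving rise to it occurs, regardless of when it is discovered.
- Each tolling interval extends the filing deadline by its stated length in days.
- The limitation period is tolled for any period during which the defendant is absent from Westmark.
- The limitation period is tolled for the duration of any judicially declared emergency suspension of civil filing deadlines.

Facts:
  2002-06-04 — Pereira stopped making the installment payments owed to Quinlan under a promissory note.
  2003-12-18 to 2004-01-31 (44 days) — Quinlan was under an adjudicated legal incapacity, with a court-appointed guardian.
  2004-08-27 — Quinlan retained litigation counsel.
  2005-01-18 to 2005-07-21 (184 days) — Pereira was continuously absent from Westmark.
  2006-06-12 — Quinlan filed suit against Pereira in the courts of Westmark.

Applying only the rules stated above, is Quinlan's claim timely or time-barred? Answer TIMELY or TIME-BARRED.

TIME-BARRED

The limitation period began to run on 2002-06-04.
Adding the 42 months base period to 2002-06-04 gives a deadline of 2005-12-04, before any tolling.
Because the defendant's absence from the jurisdiction ran from 2005-01-18 to 2005-07-21, the deadline is extended by 184 days to 2006-06-06.
The plaintiff's legal incapacity from 2003-12-18 to 2004-01-31 does not toll the period, because no stated rule makes the plaintiff's incapacity a tolling event.
The other events in the timeline have no effect on the limitation period under the stated rules.
Quinlan filed on 2006-06-12, after the 2006-06-06 deadline, so the action is time-barred.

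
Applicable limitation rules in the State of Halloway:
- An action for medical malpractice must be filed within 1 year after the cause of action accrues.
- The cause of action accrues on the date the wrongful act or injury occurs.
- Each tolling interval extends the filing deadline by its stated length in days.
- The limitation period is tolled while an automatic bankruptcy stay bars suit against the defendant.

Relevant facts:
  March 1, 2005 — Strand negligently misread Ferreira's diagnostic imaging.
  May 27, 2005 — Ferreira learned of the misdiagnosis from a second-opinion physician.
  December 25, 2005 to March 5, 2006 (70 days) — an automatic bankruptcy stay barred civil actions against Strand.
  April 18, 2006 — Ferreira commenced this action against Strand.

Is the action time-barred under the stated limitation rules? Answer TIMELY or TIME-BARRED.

Because the rule ties accrual to occurrence, the claim accrued on March 1, 2005, not on the May 27, 2005 discovery date.
The untolled deadline — 1 year after March 1, 2005 — is March 1, 2006.
Because the automatic bankruptcy stay ran from December 25, 2005 to March 5, 2006, the deadline is extended by 70 days to May 10, 2006.
Ferreira filed on April 18, 2006, before the May 10, 2006 deadline, so the action is timely.

TIMELY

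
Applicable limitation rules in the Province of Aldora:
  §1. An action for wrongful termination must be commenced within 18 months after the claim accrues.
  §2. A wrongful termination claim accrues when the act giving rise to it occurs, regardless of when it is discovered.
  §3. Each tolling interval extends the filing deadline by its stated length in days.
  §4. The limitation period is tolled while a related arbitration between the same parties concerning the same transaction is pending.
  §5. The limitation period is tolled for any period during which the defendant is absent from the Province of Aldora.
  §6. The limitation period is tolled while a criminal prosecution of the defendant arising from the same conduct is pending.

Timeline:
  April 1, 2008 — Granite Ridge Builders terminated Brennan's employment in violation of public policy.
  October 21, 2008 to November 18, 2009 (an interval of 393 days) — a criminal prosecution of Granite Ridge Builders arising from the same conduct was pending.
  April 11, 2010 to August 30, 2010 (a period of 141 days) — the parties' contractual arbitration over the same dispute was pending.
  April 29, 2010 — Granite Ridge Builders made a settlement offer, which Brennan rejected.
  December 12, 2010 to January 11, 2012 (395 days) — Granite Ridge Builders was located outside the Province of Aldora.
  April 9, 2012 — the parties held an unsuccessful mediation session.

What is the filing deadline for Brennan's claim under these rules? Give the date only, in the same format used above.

April 17, 2012

The claim accrued on April 1, 2008, when the wrongful act occurred.
18 months from April 1, 2008 is October 1, 2009.
The period was tolled for 393 days by the pending criminal prosecution (October 21, 2008 to November 18, 2009), pushing the deadline to October 29, 2010.
Because the pending related arbitration ran from April 11, 2010 to August 30, 2010, the deadline is extended by 141 days to March 19, 2011.
Because the defendant's absence from the jurisdiction ran from December 12, 2010 to January 11, 2012, the deadline is extended by 395 days to April 17, 2012.
Nothing else in the chronology tolls or restarts the period.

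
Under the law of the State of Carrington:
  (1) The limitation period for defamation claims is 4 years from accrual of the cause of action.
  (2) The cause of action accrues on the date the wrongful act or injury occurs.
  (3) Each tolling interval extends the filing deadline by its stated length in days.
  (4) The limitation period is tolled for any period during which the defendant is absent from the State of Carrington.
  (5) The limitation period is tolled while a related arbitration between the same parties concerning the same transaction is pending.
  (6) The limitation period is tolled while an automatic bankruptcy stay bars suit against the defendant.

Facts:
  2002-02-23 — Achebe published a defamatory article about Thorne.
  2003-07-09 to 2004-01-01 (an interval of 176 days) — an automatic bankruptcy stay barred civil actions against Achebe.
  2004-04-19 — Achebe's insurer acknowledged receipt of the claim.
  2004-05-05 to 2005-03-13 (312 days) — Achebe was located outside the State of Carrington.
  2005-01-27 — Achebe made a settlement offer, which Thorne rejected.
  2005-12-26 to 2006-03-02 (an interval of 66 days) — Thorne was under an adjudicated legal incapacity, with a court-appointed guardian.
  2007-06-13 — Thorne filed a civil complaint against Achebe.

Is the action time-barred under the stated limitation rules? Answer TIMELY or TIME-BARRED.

The cause of action accrued on 2002-02-23, the date of the act.
The untolled deadline — 4 years after 2002-02-23 — is 2006-02-23.
The period was tolled for 176 days by the automatic bankruptcy stay (2003-07-09 to 2004-01-01), pushing the deadline to 2006-08-18.
The period was tolled for 312 days by the defendant's absence from the jurisdiction (2004-05-05 to 2005-03-13), pushing the deadline to 2007-06-26.
The plaintiff's legal incapacity from 2005-12-26 to 2006-03-02 does not toll the period, because no stated rule makes the plaintiff's incapacity a tolling event.
Nothing else in the chronology tolls or restarts the period.
Thorne filed on 2007-06-13, before the 2007-06-26 deadline, so the action is timely.

TIMELY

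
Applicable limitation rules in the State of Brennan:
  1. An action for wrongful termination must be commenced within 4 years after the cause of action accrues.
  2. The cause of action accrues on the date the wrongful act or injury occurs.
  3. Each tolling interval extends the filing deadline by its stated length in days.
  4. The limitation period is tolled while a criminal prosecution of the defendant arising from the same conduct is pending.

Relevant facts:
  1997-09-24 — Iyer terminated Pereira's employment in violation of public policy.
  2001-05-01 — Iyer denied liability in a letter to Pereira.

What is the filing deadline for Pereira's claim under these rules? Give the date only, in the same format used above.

2001-09-24

The cause of action accrued on 1997-09-24, the date of the act.
The untolled deadline — 4 years after 1997-09-24 — is 2001-09-24.
Nothing else in the chronology tolls or restarts the period.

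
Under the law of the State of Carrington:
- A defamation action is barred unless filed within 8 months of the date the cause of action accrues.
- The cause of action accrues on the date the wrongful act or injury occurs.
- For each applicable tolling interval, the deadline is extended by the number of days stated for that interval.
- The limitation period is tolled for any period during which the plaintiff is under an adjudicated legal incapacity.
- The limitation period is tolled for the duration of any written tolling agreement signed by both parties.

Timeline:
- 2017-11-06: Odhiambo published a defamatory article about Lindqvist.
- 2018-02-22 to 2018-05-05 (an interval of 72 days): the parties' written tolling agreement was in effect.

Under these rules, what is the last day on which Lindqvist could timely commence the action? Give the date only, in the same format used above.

The claim accrued on 2017-11-06, when the wrongful act occurred.
8 months from 2017-11-06 is 2018-07-06.
The period was tolled for 72 days by the written tolling agreement (2018-02-22 to 2018-05-05), pushing the deadline to 2018-09-16.

2018-09-16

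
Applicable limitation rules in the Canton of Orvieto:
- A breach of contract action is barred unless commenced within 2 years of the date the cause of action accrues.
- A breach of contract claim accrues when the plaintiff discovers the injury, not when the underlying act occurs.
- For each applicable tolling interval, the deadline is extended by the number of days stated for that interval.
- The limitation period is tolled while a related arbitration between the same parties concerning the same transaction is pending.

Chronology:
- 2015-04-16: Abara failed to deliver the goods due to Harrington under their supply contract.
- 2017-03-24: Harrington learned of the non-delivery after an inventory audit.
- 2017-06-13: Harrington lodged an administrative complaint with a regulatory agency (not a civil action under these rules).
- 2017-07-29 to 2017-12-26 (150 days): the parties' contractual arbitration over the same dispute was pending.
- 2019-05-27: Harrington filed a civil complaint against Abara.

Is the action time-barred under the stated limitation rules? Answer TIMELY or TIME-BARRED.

Under the discovery rule, the claim accrued on 2017-03-24, when Harrington discovered the injury — not on the 2015-04-16 date of the underlying act.
Adding the 2 years base period to 2017-03-24 gives a deadline of 2019-03-24, before any tolling.
The period was tolled for 150 days by the pending related arbitration (2017-07-29 to 2017-12-26), pushing the deadline to 2019-08-21.
The other events in the timeline have no effect on the limitation period under the stated rules.
Harrington filed on 2019-05-27, before the 2019-08-21 deadline, so the action is timely.

TIMELY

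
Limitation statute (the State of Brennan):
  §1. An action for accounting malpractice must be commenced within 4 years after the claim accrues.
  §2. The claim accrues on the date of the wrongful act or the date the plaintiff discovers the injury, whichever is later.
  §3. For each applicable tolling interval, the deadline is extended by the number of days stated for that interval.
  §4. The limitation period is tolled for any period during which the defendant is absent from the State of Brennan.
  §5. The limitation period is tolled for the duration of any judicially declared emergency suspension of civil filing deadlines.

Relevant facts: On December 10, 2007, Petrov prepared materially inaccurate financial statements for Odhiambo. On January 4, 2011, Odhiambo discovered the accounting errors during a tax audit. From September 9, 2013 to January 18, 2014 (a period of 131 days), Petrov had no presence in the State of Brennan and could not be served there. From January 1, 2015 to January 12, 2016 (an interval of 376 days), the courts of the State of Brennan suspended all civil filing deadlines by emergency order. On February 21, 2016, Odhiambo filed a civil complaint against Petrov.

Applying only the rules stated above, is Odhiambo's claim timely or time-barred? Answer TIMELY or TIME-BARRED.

TIMELY

Because discovery on January 4, 2011 post-dates the December 10, 2007 act, accrual under the later-of rule falls on January 4, 2011.
Adding the 4 years base period to January 4, 2011 gives a deadline of January 4, 2015, before any tolling.
Because the defendant's absence from the jurisdiction ran from September 9, 2013 to January 18, 2014, the deadline is extended by 131 days to May 15, 2015.
Because the emergency suspension of filing deadlines ran from January 1, 2015 to January 12, 2016, the deadline is extended by 376 days to May 25, 2016.
Odhiambo filed on February 21, 2016, before the May 25, 2016 deadline, so the action is timely.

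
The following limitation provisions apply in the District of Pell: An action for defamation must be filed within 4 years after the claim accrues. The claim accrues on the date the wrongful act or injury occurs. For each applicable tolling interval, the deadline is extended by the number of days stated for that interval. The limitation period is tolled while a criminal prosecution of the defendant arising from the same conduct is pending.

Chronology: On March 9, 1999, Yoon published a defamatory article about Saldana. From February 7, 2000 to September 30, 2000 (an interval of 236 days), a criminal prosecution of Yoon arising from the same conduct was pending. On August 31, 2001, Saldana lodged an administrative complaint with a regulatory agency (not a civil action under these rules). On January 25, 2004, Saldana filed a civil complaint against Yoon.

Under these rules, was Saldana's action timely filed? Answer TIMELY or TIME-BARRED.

TIME-BARRED

The claim accrued on March 9, 1999, when the wrongful act occurred.
The untolled deadline — 4 years after March 9, 1999 — is March 9, 2003.
The period was tolled for 236 days by the pending criminal prosecution (February 7, 2000 to September 30, 2000), pushing the deadline to October 31, 2003.
None of the other events listed affects the running of the period under the stated rules.
Saldana filed on January 25, 2004, after the October 31, 2003 deadline, so the action is time-barred.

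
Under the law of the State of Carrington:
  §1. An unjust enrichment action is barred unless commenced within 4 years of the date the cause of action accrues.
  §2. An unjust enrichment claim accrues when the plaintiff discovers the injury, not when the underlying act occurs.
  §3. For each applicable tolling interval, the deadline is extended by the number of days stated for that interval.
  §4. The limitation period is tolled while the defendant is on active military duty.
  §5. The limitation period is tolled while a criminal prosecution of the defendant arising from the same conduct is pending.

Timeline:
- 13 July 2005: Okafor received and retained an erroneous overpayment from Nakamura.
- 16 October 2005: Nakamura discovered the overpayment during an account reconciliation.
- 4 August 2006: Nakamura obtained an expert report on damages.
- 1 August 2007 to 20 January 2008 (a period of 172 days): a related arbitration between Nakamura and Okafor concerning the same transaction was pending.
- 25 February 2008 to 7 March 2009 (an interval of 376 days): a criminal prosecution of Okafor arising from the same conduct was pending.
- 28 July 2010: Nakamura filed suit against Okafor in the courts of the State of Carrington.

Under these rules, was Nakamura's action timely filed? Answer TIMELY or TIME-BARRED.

The claim did not accrue until Nakamura discovered the injury on 16 October 2005; the 13 July 2005 act date does not start the clock under the stated rule.
The untolled deadline — 4 years after 16 October 2005 — is 16 October 2009.
The pending criminal prosecution from 25 February 2008 to 7 March 2009 tolled the period for 376 days, extending the deadline to 27 October 2010.
Although a pending arbitration ran from 1 August 2007 to 20 January 2008, the stated rules do not make that a tolling event, so it is disregarded.
Nothing else in the chronology tolls or restarts the period.
The 28 July 2010 filing precedes the 27 October 2010 deadline; the claim is timely.

TIMELY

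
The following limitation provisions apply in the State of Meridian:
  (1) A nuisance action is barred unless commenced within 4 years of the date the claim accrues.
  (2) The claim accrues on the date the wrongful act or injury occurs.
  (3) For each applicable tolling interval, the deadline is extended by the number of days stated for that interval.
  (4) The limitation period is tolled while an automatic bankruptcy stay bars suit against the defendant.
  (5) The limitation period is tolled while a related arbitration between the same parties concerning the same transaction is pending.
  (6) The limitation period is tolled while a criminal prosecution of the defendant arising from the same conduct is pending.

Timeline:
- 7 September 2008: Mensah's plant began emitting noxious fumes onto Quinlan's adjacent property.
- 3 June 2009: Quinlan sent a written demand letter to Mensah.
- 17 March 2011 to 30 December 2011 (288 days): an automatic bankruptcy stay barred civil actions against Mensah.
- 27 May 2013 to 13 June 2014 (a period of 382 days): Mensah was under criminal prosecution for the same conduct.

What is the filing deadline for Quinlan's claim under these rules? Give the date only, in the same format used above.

9 July 2014

The claim accrued on 7 September 2008, the date of the act.
Adding the 4 years base period to 7 September 2008 gives a deadline of 7 September 2012, before any tolling.
The automatic bankruptcy stay from 17 March 2011 to 30 December 2011 tolled the period for 288 days, extending the deadline to 22 June 2013.
Because the pending criminal prosecution ran from 27 May 2013 to 13 June 2014, the deadline is extended by 382 days to 9 July 2014.
Nothing else in the chronology tolls or restarts the period.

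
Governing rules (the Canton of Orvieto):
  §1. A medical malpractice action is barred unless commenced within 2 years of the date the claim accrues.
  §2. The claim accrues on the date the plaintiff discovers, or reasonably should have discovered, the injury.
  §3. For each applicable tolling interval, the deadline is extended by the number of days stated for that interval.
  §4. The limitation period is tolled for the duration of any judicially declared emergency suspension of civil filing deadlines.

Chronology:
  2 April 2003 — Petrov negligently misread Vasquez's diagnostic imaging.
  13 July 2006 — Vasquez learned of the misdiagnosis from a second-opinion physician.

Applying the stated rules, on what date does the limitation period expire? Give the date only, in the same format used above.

Accrual is tied to discovery, so the period began on 13 July 2006 rather than on 2 April 2003 when the act occurred.
2 years from 13 July 2006 is 13 July 2008.

13 July 2008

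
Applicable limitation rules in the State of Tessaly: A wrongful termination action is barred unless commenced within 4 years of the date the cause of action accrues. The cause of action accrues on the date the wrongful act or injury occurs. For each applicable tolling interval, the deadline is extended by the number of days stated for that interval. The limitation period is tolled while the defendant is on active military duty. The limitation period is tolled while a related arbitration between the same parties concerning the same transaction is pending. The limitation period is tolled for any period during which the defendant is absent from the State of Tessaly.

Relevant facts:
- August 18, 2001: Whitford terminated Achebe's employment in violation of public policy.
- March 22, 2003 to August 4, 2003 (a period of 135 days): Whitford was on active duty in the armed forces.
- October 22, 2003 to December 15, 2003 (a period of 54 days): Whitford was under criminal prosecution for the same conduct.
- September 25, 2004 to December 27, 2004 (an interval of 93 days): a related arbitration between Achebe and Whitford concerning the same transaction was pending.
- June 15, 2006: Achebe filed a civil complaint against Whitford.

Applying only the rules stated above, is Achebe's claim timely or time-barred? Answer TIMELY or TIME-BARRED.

TIME-BARRED

The limitation period began to run on August 18, 2001.
Adding the 4 years base period to August 18, 2001 gives a deadline of August 18, 2005, before any tolling.
The defendant's active military service from March 22, 2003 to August 4, 2003 tolled the period for 135 days, extending the deadline to December 31, 2005.
The period was tolled for 93 days by the pending related arbitration (September 25, 2004 to December 27, 2004), pushing the deadline to April 3, 2006.
No stated provision tolls the period for a criminal prosecution, so the interval from October 22, 2003 to December 15, 2003 has no effect on the deadline.
The June 15, 2006 filing falls after the April 3, 2006 deadline; the claim is time-barred.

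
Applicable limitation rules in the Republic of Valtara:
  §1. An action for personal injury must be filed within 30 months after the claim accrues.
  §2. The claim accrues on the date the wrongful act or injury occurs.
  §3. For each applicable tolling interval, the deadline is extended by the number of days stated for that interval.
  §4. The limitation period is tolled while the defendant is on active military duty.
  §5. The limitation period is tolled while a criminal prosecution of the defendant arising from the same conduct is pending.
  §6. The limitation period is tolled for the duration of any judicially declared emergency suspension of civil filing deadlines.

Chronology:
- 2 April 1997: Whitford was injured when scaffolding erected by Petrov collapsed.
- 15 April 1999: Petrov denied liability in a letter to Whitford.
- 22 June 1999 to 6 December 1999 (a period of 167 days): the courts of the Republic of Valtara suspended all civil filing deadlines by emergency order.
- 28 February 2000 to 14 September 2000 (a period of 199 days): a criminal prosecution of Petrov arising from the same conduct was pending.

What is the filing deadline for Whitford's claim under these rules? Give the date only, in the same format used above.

2 October 2000

The claim accrued on 2 April 1997, the date of the act.
The untolled deadline — 30 months after 2 April 1997 — is 2 October 1999.
The period was tolled for 167 days by the emergency suspension of filing deadlines (22 June 1999 to 6 December 1999), pushing the deadline to 17 March 2000.
The pending criminal prosecution from 28 February 2000 to 14 September 2000 tolled the period for 199 days, extending the deadline to 2 October 2000.
Nothing else in the chronology tolls or restarts the period.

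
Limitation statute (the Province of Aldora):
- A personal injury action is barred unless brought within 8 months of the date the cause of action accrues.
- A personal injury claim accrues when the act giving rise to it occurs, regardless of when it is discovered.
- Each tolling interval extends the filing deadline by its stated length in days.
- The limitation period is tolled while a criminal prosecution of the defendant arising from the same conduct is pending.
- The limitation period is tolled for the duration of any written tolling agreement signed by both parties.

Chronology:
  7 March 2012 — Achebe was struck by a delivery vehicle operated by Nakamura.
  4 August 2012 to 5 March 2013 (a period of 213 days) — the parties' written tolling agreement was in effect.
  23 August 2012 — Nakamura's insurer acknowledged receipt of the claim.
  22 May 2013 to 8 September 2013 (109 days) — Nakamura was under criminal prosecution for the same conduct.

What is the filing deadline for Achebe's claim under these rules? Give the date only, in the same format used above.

25 September 2013

The limitation period began to run on 7 March 2012.
8 months from 7 March 2012 is 7 November 2012.
The written tolling agreement from 4 August 2012 to 5 March 2013 tolled the period for 213 days, extending the deadline to 8 June 2013.
The period was tolled for 109 days by the pending criminal prosecution (22 May 2013 to 8 September 2013), pushing the deadline to 25 September 2013.
None of the other events listed affects the running of the period under the stated rules.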